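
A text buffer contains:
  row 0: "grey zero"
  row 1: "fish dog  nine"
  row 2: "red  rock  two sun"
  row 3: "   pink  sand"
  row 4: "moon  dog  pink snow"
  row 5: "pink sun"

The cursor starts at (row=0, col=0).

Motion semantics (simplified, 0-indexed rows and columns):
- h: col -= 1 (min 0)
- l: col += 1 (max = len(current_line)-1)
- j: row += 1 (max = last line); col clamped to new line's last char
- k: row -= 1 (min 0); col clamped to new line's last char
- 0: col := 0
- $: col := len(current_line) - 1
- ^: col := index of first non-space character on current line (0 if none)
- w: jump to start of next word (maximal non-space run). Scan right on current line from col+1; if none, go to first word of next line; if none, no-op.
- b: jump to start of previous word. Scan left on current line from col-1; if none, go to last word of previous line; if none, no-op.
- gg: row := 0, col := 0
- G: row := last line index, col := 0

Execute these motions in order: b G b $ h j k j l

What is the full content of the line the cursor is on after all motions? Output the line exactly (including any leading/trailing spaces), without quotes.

After 1 (b): row=0 col=0 char='g'
After 2 (G): row=5 col=0 char='p'
After 3 (b): row=4 col=16 char='s'
After 4 ($): row=4 col=19 char='w'
After 5 (h): row=4 col=18 char='o'
After 6 (j): row=5 col=7 char='n'
After 7 (k): row=4 col=7 char='o'
After 8 (j): row=5 col=7 char='n'
After 9 (l): row=5 col=7 char='n'

Answer: pink sun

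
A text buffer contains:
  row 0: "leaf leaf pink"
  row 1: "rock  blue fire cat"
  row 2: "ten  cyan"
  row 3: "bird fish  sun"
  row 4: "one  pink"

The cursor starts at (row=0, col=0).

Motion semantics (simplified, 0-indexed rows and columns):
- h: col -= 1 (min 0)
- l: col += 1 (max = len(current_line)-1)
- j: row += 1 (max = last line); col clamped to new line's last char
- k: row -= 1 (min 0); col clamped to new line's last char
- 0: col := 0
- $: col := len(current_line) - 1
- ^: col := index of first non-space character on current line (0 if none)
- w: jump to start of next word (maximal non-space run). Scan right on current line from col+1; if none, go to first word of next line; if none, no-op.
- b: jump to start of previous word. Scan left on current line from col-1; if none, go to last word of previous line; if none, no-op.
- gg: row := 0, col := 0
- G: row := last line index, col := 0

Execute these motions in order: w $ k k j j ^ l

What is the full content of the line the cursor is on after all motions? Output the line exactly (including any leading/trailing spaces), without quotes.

Answer: ten  cyan

Derivation:
After 1 (w): row=0 col=5 char='l'
After 2 ($): row=0 col=13 char='k'
After 3 (k): row=0 col=13 char='k'
After 4 (k): row=0 col=13 char='k'
After 5 (j): row=1 col=13 char='r'
After 6 (j): row=2 col=8 char='n'
After 7 (^): row=2 col=0 char='t'
After 8 (l): row=2 col=1 char='e'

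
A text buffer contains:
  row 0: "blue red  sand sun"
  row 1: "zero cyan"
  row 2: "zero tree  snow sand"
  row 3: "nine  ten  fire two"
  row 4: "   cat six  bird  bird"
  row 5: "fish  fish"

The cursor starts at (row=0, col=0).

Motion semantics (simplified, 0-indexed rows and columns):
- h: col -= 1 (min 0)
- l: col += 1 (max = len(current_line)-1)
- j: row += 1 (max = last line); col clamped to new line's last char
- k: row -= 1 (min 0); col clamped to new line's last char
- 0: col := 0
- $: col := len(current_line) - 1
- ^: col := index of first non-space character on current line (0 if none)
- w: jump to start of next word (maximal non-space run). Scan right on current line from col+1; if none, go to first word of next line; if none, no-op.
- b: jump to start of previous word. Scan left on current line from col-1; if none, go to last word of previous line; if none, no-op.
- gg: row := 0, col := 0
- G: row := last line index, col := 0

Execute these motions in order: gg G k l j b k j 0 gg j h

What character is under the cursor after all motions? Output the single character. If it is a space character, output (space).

Answer: z

Derivation:
After 1 (gg): row=0 col=0 char='b'
After 2 (G): row=5 col=0 char='f'
After 3 (k): row=4 col=0 char='_'
After 4 (l): row=4 col=1 char='_'
After 5 (j): row=5 col=1 char='i'
After 6 (b): row=5 col=0 char='f'
After 7 (k): row=4 col=0 char='_'
After 8 (j): row=5 col=0 char='f'
After 9 (0): row=5 col=0 char='f'
After 10 (gg): row=0 col=0 char='b'
After 11 (j): row=1 col=0 char='z'
After 12 (h): row=1 col=0 char='z'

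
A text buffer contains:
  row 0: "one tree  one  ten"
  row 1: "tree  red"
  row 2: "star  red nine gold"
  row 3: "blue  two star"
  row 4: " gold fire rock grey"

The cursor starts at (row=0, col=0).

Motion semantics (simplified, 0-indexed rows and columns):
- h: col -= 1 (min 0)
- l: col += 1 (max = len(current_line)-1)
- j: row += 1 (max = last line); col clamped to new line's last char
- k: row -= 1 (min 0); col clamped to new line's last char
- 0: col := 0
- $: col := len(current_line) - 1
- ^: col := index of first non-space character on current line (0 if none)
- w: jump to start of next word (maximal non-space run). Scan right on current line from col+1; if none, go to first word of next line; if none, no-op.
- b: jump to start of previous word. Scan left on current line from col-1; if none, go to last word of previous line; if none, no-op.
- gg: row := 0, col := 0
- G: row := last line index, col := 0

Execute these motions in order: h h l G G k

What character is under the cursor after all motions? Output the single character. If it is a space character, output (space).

After 1 (h): row=0 col=0 char='o'
After 2 (h): row=0 col=0 char='o'
After 3 (l): row=0 col=1 char='n'
After 4 (G): row=4 col=0 char='_'
After 5 (G): row=4 col=0 char='_'
After 6 (k): row=3 col=0 char='b'

Answer: b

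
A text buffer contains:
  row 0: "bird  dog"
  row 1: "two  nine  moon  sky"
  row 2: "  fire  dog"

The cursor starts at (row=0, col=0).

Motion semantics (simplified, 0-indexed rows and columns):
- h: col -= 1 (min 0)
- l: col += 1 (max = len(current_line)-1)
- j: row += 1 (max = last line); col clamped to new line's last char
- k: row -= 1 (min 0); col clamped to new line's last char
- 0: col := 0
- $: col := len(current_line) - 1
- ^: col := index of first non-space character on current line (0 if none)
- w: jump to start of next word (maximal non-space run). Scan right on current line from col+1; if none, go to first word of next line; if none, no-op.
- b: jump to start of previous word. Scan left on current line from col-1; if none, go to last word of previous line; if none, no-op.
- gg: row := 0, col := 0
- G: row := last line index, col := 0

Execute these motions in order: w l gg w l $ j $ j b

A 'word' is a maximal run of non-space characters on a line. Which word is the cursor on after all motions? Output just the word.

After 1 (w): row=0 col=6 char='d'
After 2 (l): row=0 col=7 char='o'
After 3 (gg): row=0 col=0 char='b'
After 4 (w): row=0 col=6 char='d'
After 5 (l): row=0 col=7 char='o'
After 6 ($): row=0 col=8 char='g'
After 7 (j): row=1 col=8 char='e'
After 8 ($): row=1 col=19 char='y'
After 9 (j): row=2 col=10 char='g'
After 10 (b): row=2 col=8 char='d'

Answer: dog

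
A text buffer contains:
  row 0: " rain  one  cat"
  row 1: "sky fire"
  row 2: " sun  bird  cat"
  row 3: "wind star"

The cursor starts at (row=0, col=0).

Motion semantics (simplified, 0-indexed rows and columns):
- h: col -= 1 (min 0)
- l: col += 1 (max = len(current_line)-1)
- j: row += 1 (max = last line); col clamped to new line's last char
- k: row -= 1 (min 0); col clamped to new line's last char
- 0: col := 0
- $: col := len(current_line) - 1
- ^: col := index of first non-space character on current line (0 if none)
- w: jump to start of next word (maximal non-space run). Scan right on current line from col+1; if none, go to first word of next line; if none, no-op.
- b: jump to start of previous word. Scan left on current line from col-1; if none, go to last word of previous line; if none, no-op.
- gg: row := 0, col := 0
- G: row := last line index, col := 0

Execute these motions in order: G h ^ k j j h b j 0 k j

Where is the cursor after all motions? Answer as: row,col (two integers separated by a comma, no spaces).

After 1 (G): row=3 col=0 char='w'
After 2 (h): row=3 col=0 char='w'
After 3 (^): row=3 col=0 char='w'
After 4 (k): row=2 col=0 char='_'
After 5 (j): row=3 col=0 char='w'
After 6 (j): row=3 col=0 char='w'
After 7 (h): row=3 col=0 char='w'
After 8 (b): row=2 col=12 char='c'
After 9 (j): row=3 col=8 char='r'
After 10 (0): row=3 col=0 char='w'
After 11 (k): row=2 col=0 char='_'
After 12 (j): row=3 col=0 char='w'

Answer: 3,0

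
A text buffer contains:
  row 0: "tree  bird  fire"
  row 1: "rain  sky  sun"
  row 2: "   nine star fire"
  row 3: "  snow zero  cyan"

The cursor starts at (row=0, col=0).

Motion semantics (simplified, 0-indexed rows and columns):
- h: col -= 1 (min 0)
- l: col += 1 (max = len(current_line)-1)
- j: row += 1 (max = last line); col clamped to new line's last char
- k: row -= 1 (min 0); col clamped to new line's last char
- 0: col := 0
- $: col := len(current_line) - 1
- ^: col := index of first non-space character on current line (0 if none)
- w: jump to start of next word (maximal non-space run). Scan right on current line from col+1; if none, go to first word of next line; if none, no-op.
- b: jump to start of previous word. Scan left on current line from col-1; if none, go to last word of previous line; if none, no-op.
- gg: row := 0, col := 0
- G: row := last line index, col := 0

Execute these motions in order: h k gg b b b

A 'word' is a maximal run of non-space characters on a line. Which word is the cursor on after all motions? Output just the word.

Answer: tree

Derivation:
After 1 (h): row=0 col=0 char='t'
After 2 (k): row=0 col=0 char='t'
After 3 (gg): row=0 col=0 char='t'
After 4 (b): row=0 col=0 char='t'
After 5 (b): row=0 col=0 char='t'
After 6 (b): row=0 col=0 char='t'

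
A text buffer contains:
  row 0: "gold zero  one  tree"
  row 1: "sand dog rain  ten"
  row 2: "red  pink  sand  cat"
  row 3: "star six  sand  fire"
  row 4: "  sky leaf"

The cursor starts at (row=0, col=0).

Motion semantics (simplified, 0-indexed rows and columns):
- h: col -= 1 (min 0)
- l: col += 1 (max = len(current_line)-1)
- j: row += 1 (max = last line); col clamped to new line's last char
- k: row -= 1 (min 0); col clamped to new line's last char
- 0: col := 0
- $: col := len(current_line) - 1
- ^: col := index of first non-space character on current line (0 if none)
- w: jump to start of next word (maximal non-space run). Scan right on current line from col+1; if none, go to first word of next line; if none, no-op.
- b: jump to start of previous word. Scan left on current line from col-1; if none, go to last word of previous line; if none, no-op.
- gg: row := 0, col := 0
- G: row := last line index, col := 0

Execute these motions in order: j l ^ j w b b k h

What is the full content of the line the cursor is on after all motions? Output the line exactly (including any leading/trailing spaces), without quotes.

After 1 (j): row=1 col=0 char='s'
After 2 (l): row=1 col=1 char='a'
After 3 (^): row=1 col=0 char='s'
After 4 (j): row=2 col=0 char='r'
After 5 (w): row=2 col=5 char='p'
After 6 (b): row=2 col=0 char='r'
After 7 (b): row=1 col=15 char='t'
After 8 (k): row=0 col=15 char='_'
After 9 (h): row=0 col=14 char='_'

Answer: gold zero  one  tree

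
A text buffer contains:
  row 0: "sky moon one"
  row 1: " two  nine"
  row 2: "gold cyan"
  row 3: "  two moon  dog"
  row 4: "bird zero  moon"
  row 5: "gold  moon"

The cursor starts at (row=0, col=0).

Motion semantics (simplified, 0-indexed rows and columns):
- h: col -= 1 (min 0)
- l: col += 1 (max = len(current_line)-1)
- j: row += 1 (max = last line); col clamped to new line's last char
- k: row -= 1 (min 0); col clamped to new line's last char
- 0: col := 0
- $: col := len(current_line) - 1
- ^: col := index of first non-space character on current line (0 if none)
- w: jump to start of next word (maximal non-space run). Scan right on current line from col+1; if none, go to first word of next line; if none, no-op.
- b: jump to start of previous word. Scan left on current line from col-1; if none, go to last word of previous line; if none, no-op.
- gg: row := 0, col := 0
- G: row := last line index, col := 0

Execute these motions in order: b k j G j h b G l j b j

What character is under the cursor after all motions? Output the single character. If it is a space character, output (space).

After 1 (b): row=0 col=0 char='s'
After 2 (k): row=0 col=0 char='s'
After 3 (j): row=1 col=0 char='_'
After 4 (G): row=5 col=0 char='g'
After 5 (j): row=5 col=0 char='g'
After 6 (h): row=5 col=0 char='g'
After 7 (b): row=4 col=11 char='m'
After 8 (G): row=5 col=0 char='g'
After 9 (l): row=5 col=1 char='o'
After 10 (j): row=5 col=1 char='o'
After 11 (b): row=5 col=0 char='g'
After 12 (j): row=5 col=0 char='g'

Answer: g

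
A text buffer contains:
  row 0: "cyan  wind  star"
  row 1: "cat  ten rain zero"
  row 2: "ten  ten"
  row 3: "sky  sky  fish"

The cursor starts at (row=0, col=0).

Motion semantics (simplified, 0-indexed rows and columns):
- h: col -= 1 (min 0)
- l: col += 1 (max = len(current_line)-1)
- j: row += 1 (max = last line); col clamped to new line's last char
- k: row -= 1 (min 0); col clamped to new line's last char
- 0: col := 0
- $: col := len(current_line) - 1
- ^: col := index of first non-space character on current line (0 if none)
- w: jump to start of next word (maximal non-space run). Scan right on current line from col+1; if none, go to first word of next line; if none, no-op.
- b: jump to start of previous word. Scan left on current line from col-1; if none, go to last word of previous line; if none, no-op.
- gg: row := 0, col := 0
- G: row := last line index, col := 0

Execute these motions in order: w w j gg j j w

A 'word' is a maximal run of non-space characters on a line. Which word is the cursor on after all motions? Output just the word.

After 1 (w): row=0 col=6 char='w'
After 2 (w): row=0 col=12 char='s'
After 3 (j): row=1 col=12 char='n'
After 4 (gg): row=0 col=0 char='c'
After 5 (j): row=1 col=0 char='c'
After 6 (j): row=2 col=0 char='t'
After 7 (w): row=2 col=5 char='t'

Answer: ten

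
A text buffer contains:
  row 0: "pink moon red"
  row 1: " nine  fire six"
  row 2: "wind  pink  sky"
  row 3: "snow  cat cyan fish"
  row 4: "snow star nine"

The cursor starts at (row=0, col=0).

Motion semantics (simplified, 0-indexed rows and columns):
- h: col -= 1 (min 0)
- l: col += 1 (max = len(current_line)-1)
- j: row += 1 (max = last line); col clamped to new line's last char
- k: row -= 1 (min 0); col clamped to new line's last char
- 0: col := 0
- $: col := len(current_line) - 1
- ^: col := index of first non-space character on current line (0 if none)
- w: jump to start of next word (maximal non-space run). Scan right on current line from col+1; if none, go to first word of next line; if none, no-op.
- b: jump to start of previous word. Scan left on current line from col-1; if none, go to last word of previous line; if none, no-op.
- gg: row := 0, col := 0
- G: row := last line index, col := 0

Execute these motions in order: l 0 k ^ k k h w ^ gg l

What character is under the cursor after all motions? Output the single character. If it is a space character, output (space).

After 1 (l): row=0 col=1 char='i'
After 2 (0): row=0 col=0 char='p'
After 3 (k): row=0 col=0 char='p'
After 4 (^): row=0 col=0 char='p'
After 5 (k): row=0 col=0 char='p'
After 6 (k): row=0 col=0 char='p'
After 7 (h): row=0 col=0 char='p'
After 8 (w): row=0 col=5 char='m'
After 9 (^): row=0 col=0 char='p'
After 10 (gg): row=0 col=0 char='p'
After 11 (l): row=0 col=1 char='i'

Answer: i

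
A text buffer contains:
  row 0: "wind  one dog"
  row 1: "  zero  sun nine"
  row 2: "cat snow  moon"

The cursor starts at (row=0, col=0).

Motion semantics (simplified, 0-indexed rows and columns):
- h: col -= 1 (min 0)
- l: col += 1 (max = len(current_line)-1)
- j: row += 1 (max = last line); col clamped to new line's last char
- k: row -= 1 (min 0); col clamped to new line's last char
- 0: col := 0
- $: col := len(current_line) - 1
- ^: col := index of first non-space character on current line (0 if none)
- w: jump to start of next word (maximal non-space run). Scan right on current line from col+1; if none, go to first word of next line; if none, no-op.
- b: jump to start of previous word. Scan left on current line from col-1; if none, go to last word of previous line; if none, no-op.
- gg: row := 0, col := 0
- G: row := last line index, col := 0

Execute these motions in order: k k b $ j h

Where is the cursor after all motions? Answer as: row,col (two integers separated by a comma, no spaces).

After 1 (k): row=0 col=0 char='w'
After 2 (k): row=0 col=0 char='w'
After 3 (b): row=0 col=0 char='w'
After 4 ($): row=0 col=12 char='g'
After 5 (j): row=1 col=12 char='n'
After 6 (h): row=1 col=11 char='_'

Answer: 1,11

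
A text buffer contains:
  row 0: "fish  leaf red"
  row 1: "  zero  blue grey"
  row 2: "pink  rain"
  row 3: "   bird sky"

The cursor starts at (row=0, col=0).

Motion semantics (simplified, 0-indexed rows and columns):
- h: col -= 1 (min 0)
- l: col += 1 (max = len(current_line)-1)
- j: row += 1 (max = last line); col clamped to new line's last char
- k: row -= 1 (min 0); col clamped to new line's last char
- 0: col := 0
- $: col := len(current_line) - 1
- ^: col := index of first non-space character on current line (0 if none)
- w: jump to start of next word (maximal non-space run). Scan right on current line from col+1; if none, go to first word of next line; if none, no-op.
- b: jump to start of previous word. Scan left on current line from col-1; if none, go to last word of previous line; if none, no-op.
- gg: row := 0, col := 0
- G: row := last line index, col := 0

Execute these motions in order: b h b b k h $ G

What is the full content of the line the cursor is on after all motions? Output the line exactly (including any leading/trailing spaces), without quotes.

Answer:    bird sky

Derivation:
After 1 (b): row=0 col=0 char='f'
After 2 (h): row=0 col=0 char='f'
After 3 (b): row=0 col=0 char='f'
After 4 (b): row=0 col=0 char='f'
After 5 (k): row=0 col=0 char='f'
After 6 (h): row=0 col=0 char='f'
After 7 ($): row=0 col=13 char='d'
After 8 (G): row=3 col=0 char='_'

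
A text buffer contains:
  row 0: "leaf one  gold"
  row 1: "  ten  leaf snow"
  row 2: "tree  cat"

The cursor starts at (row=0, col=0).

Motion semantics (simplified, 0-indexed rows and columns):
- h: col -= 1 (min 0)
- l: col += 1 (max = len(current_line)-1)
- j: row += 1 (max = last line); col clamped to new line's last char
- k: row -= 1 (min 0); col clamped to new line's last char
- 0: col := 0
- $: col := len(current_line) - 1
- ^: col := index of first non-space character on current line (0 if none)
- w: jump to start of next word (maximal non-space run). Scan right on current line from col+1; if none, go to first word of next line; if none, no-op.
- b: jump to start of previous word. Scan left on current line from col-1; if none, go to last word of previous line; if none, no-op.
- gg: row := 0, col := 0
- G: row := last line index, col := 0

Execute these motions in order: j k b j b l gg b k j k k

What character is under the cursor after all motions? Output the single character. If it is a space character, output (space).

After 1 (j): row=1 col=0 char='_'
After 2 (k): row=0 col=0 char='l'
After 3 (b): row=0 col=0 char='l'
After 4 (j): row=1 col=0 char='_'
After 5 (b): row=0 col=10 char='g'
After 6 (l): row=0 col=11 char='o'
After 7 (gg): row=0 col=0 char='l'
After 8 (b): row=0 col=0 char='l'
After 9 (k): row=0 col=0 char='l'
After 10 (j): row=1 col=0 char='_'
After 11 (k): row=0 col=0 char='l'
After 12 (k): row=0 col=0 char='l'

Answer: l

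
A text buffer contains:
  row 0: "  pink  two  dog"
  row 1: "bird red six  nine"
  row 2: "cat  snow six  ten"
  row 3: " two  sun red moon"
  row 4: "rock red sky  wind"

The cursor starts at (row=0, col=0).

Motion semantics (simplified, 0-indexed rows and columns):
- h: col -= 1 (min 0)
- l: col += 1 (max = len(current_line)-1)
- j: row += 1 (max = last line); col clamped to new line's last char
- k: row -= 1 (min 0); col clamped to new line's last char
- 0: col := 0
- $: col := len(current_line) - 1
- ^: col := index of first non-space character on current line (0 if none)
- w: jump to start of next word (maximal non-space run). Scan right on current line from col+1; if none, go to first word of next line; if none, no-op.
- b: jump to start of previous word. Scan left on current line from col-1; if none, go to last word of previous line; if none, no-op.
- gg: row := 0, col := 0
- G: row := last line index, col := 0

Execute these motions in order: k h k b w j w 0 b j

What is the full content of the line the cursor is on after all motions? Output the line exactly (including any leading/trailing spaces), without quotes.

Answer: bird red six  nine

Derivation:
After 1 (k): row=0 col=0 char='_'
After 2 (h): row=0 col=0 char='_'
After 3 (k): row=0 col=0 char='_'
After 4 (b): row=0 col=0 char='_'
After 5 (w): row=0 col=2 char='p'
After 6 (j): row=1 col=2 char='r'
After 7 (w): row=1 col=5 char='r'
After 8 (0): row=1 col=0 char='b'
After 9 (b): row=0 col=13 char='d'
After 10 (j): row=1 col=13 char='_'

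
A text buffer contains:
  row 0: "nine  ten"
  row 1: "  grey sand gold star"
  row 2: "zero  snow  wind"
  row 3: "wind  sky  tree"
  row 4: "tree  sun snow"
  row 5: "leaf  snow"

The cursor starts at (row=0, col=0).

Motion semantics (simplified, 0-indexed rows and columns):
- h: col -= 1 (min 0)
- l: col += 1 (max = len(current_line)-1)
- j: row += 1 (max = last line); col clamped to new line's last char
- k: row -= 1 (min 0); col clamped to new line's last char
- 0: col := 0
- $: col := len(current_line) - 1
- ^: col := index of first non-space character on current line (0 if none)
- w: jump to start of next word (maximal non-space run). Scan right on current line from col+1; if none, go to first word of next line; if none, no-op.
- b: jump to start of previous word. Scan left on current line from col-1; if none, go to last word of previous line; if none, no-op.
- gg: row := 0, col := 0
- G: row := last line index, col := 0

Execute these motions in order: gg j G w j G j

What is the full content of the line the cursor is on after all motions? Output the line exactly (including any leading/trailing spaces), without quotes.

After 1 (gg): row=0 col=0 char='n'
After 2 (j): row=1 col=0 char='_'
After 3 (G): row=5 col=0 char='l'
After 4 (w): row=5 col=6 char='s'
After 5 (j): row=5 col=6 char='s'
After 6 (G): row=5 col=0 char='l'
After 7 (j): row=5 col=0 char='l'

Answer: leaf  snow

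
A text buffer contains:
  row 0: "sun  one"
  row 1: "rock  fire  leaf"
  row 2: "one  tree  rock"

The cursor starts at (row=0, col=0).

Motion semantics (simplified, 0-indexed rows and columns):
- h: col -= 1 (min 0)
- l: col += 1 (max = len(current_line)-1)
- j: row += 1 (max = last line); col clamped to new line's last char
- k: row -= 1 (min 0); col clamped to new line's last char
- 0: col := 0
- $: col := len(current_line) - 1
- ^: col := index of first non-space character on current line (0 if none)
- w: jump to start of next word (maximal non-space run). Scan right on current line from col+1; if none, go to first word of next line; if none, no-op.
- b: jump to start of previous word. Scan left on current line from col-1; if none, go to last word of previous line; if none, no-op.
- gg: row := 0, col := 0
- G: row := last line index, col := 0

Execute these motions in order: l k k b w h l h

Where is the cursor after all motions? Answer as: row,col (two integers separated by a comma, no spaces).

After 1 (l): row=0 col=1 char='u'
After 2 (k): row=0 col=1 char='u'
After 3 (k): row=0 col=1 char='u'
After 4 (b): row=0 col=0 char='s'
After 5 (w): row=0 col=5 char='o'
After 6 (h): row=0 col=4 char='_'
After 7 (l): row=0 col=5 char='o'
After 8 (h): row=0 col=4 char='_'

Answer: 0,4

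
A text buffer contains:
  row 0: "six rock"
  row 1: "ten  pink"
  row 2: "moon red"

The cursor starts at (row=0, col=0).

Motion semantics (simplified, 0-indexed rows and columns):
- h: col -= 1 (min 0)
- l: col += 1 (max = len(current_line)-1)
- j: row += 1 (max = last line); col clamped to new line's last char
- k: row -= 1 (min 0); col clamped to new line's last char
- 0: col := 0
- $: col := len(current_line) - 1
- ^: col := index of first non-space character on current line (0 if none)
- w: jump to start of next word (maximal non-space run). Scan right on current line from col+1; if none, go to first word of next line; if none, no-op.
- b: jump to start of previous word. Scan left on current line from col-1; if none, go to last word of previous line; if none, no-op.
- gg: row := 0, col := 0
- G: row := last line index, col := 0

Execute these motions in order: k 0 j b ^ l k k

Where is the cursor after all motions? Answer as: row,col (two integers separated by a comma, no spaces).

After 1 (k): row=0 col=0 char='s'
After 2 (0): row=0 col=0 char='s'
After 3 (j): row=1 col=0 char='t'
After 4 (b): row=0 col=4 char='r'
After 5 (^): row=0 col=0 char='s'
After 6 (l): row=0 col=1 char='i'
After 7 (k): row=0 col=1 char='i'
After 8 (k): row=0 col=1 char='i'

Answer: 0,1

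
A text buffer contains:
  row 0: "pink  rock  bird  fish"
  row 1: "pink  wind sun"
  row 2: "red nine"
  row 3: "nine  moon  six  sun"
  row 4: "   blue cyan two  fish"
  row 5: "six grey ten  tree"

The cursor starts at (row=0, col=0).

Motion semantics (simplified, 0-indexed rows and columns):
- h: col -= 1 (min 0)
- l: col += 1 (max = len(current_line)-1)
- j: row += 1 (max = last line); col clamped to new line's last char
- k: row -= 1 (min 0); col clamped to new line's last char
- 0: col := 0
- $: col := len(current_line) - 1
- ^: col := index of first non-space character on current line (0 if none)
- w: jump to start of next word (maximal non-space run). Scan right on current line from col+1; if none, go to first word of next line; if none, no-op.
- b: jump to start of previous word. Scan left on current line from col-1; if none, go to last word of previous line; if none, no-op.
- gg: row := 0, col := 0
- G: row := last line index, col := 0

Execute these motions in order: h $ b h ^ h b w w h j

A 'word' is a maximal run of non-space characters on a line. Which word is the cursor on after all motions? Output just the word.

After 1 (h): row=0 col=0 char='p'
After 2 ($): row=0 col=21 char='h'
After 3 (b): row=0 col=18 char='f'
After 4 (h): row=0 col=17 char='_'
After 5 (^): row=0 col=0 char='p'
After 6 (h): row=0 col=0 char='p'
After 7 (b): row=0 col=0 char='p'
After 8 (w): row=0 col=6 char='r'
After 9 (w): row=0 col=12 char='b'
After 10 (h): row=0 col=11 char='_'
After 11 (j): row=1 col=11 char='s'

Answer: sun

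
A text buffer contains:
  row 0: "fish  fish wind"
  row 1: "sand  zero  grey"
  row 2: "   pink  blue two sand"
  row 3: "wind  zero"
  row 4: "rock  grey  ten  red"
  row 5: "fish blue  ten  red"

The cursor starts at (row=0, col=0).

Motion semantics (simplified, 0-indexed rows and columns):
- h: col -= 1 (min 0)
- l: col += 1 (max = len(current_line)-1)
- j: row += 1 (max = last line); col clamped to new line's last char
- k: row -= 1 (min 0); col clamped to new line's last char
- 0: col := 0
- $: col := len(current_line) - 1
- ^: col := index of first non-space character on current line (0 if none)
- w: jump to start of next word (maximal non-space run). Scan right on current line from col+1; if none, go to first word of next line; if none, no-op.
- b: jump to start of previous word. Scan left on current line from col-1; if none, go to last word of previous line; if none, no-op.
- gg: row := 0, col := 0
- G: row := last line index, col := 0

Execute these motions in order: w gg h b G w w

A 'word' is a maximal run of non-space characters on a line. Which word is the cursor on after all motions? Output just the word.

After 1 (w): row=0 col=6 char='f'
After 2 (gg): row=0 col=0 char='f'
After 3 (h): row=0 col=0 char='f'
After 4 (b): row=0 col=0 char='f'
After 5 (G): row=5 col=0 char='f'
After 6 (w): row=5 col=5 char='b'
After 7 (w): row=5 col=11 char='t'

Answer: ten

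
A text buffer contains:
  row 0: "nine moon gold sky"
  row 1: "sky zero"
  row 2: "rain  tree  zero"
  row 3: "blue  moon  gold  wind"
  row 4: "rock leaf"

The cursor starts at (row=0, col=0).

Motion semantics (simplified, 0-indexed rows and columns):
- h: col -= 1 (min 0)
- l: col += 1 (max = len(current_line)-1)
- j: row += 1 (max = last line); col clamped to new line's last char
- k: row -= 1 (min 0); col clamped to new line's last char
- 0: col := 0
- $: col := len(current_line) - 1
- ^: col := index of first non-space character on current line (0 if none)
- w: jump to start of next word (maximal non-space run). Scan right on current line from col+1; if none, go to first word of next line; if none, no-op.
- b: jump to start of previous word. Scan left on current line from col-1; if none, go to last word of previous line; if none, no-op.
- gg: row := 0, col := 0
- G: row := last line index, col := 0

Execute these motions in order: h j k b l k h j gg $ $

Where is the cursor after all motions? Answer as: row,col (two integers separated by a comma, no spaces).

Answer: 0,17

Derivation:
After 1 (h): row=0 col=0 char='n'
After 2 (j): row=1 col=0 char='s'
After 3 (k): row=0 col=0 char='n'
After 4 (b): row=0 col=0 char='n'
After 5 (l): row=0 col=1 char='i'
After 6 (k): row=0 col=1 char='i'
After 7 (h): row=0 col=0 char='n'
After 8 (j): row=1 col=0 char='s'
After 9 (gg): row=0 col=0 char='n'
After 10 ($): row=0 col=17 char='y'
After 11 ($): row=0 col=17 char='y'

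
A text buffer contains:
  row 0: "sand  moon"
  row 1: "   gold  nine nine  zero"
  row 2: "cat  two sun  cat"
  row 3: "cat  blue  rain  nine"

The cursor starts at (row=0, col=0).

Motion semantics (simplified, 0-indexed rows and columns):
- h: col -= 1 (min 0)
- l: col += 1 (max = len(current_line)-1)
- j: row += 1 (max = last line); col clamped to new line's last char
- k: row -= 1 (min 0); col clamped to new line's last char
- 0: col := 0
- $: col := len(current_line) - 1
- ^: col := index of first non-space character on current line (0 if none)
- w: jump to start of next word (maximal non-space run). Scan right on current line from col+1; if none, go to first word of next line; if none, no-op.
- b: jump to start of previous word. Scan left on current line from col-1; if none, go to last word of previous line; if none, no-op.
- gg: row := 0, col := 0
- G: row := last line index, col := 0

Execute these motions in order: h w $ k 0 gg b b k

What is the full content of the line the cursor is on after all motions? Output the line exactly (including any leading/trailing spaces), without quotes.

Answer: sand  moon

Derivation:
After 1 (h): row=0 col=0 char='s'
After 2 (w): row=0 col=6 char='m'
After 3 ($): row=0 col=9 char='n'
After 4 (k): row=0 col=9 char='n'
After 5 (0): row=0 col=0 char='s'
After 6 (gg): row=0 col=0 char='s'
After 7 (b): row=0 col=0 char='s'
After 8 (b): row=0 col=0 char='s'
After 9 (k): row=0 col=0 char='s'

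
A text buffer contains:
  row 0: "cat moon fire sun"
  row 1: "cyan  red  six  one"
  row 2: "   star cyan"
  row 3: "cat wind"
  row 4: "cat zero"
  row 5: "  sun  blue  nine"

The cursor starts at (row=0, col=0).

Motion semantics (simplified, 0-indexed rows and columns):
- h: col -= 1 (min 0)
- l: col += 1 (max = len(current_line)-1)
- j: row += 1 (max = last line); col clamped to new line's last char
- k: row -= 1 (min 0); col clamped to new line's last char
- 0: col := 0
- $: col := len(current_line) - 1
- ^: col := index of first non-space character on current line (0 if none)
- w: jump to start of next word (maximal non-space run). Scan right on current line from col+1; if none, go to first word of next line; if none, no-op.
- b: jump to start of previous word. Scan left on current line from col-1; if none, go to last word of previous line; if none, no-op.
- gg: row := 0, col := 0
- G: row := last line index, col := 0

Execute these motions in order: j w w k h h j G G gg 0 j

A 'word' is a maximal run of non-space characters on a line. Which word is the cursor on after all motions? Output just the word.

Answer: cyan

Derivation:
After 1 (j): row=1 col=0 char='c'
After 2 (w): row=1 col=6 char='r'
After 3 (w): row=1 col=11 char='s'
After 4 (k): row=0 col=11 char='r'
After 5 (h): row=0 col=10 char='i'
After 6 (h): row=0 col=9 char='f'
After 7 (j): row=1 col=9 char='_'
After 8 (G): row=5 col=0 char='_'
After 9 (G): row=5 col=0 char='_'
After 10 (gg): row=0 col=0 char='c'
After 11 (0): row=0 col=0 char='c'
After 12 (j): row=1 col=0 char='c'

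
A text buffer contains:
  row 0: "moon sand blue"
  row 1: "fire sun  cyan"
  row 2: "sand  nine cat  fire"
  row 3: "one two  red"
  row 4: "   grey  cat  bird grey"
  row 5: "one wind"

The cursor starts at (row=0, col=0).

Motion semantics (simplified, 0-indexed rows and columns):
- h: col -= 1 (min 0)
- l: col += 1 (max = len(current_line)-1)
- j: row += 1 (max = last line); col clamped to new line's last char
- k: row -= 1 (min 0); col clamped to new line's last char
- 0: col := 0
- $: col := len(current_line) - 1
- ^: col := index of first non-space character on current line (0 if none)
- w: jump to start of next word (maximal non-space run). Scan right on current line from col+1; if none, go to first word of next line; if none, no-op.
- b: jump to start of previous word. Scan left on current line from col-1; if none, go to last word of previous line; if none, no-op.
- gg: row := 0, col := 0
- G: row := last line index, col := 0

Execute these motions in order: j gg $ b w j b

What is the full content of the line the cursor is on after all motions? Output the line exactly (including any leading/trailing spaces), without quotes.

After 1 (j): row=1 col=0 char='f'
After 2 (gg): row=0 col=0 char='m'
After 3 ($): row=0 col=13 char='e'
After 4 (b): row=0 col=10 char='b'
After 5 (w): row=1 col=0 char='f'
After 6 (j): row=2 col=0 char='s'
After 7 (b): row=1 col=10 char='c'

Answer: fire sun  cyan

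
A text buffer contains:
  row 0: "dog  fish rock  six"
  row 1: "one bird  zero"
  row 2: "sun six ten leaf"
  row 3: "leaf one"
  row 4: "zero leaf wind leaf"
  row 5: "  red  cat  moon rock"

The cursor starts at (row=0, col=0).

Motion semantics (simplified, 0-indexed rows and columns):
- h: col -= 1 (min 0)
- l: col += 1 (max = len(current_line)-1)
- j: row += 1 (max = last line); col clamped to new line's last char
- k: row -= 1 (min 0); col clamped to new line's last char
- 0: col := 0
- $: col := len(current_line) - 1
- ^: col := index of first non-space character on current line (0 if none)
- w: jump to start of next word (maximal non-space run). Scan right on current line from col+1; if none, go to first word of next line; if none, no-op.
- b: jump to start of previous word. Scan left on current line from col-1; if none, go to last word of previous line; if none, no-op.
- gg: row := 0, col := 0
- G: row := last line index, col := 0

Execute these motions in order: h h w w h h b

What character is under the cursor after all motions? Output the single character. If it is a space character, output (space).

Answer: f

Derivation:
After 1 (h): row=0 col=0 char='d'
After 2 (h): row=0 col=0 char='d'
After 3 (w): row=0 col=5 char='f'
After 4 (w): row=0 col=10 char='r'
After 5 (h): row=0 col=9 char='_'
After 6 (h): row=0 col=8 char='h'
After 7 (b): row=0 col=5 char='f'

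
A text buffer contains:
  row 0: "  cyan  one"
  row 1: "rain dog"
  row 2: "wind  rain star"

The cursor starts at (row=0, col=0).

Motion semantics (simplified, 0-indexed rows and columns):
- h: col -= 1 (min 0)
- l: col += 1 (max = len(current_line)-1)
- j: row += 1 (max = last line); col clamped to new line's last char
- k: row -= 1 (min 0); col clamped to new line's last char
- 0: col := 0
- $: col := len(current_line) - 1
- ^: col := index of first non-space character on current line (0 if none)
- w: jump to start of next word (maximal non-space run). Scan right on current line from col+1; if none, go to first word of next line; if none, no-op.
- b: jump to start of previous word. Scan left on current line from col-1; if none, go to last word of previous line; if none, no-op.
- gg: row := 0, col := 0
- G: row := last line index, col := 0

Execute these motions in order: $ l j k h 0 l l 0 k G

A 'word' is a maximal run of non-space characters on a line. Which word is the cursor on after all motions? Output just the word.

After 1 ($): row=0 col=10 char='e'
After 2 (l): row=0 col=10 char='e'
After 3 (j): row=1 col=7 char='g'
After 4 (k): row=0 col=7 char='_'
After 5 (h): row=0 col=6 char='_'
After 6 (0): row=0 col=0 char='_'
After 7 (l): row=0 col=1 char='_'
After 8 (l): row=0 col=2 char='c'
After 9 (0): row=0 col=0 char='_'
After 10 (k): row=0 col=0 char='_'
After 11 (G): row=2 col=0 char='w'

Answer: wind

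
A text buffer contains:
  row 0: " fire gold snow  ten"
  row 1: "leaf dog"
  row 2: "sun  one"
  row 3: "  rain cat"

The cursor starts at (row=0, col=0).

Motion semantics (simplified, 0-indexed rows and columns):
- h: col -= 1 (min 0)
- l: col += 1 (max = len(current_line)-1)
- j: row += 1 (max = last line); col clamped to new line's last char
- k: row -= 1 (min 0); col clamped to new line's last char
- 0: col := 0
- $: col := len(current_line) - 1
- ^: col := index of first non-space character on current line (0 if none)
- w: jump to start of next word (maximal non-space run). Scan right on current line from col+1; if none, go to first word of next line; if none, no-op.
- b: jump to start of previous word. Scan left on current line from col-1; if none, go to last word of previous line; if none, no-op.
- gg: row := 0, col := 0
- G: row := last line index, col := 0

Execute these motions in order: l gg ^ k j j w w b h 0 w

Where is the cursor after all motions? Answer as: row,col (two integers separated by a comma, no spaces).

After 1 (l): row=0 col=1 char='f'
After 2 (gg): row=0 col=0 char='_'
After 3 (^): row=0 col=1 char='f'
After 4 (k): row=0 col=1 char='f'
After 5 (j): row=1 col=1 char='e'
After 6 (j): row=2 col=1 char='u'
After 7 (w): row=2 col=5 char='o'
After 8 (w): row=3 col=2 char='r'
After 9 (b): row=2 col=5 char='o'
After 10 (h): row=2 col=4 char='_'
After 11 (0): row=2 col=0 char='s'
After 12 (w): row=2 col=5 char='o'

Answer: 2,5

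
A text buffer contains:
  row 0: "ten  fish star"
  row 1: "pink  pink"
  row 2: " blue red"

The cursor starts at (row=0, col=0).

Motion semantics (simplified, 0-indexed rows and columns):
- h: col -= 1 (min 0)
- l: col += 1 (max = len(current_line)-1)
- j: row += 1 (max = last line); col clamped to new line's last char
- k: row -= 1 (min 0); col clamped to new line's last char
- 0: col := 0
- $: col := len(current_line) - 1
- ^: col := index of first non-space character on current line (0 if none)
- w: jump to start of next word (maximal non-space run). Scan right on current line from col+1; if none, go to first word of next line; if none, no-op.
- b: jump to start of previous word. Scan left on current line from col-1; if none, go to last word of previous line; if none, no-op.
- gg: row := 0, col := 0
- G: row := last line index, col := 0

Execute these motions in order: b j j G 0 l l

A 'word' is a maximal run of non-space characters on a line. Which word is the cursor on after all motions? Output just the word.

After 1 (b): row=0 col=0 char='t'
After 2 (j): row=1 col=0 char='p'
After 3 (j): row=2 col=0 char='_'
After 4 (G): row=2 col=0 char='_'
After 5 (0): row=2 col=0 char='_'
After 6 (l): row=2 col=1 char='b'
After 7 (l): row=2 col=2 char='l'

Answer: blue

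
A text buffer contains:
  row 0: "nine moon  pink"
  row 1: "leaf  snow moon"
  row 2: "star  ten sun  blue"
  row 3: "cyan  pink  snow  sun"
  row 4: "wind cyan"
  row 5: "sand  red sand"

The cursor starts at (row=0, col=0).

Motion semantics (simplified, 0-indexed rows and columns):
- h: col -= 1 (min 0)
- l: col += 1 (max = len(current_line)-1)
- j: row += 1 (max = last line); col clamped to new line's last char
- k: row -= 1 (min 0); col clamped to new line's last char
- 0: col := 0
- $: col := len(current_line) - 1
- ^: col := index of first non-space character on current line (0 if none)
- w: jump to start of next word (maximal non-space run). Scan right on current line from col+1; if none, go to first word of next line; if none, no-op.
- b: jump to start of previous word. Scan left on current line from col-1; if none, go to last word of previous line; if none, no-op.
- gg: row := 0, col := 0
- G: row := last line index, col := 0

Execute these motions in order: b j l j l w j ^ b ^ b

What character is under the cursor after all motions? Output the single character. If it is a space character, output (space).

After 1 (b): row=0 col=0 char='n'
After 2 (j): row=1 col=0 char='l'
After 3 (l): row=1 col=1 char='e'
After 4 (j): row=2 col=1 char='t'
After 5 (l): row=2 col=2 char='a'
After 6 (w): row=2 col=6 char='t'
After 7 (j): row=3 col=6 char='p'
After 8 (^): row=3 col=0 char='c'
After 9 (b): row=2 col=15 char='b'
After 10 (^): row=2 col=0 char='s'
After 11 (b): row=1 col=11 char='m'

Answer: m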